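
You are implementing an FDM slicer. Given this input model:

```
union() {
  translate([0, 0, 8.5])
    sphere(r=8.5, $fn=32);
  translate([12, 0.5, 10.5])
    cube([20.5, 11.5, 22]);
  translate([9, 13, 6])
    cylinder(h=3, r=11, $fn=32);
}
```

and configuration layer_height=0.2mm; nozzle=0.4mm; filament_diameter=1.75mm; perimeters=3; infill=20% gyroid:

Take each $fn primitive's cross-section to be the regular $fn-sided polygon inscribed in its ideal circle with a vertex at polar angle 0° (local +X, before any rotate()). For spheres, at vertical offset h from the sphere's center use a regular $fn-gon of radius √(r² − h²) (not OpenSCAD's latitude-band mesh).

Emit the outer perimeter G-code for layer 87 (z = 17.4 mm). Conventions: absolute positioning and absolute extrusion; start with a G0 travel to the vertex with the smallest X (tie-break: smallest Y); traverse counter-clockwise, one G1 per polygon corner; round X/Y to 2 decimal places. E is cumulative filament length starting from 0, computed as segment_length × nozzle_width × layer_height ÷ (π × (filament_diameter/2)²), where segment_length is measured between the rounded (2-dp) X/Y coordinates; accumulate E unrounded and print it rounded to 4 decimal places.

At z = 17.4 mm: the sphere is not intersected at this z (|z−center|=8.900 > r=8.5); the cube at (12, 0.5) (footprint 20.5×11.5) is included at this height; the cylinder at (9, 13) is not intersected at this z (z outside [6, 9]); Combining (union): only the 20.5×11.5 cube at (12, 0.5) is present, so the union is just that shape — 1 connected region. The outline is a single polygon with 4 vertices. Extrusion per mm of travel: 0.4 × 0.2 / (π × 0.875²) = 0.033260. Accumulating E over each segment gives final E = 2.1286.

G0 X12.00 Y0.50 Z17.40
G1 X32.50 Y0.50 E0.6818
G1 X32.50 Y12.00 E1.0643
G1 X12.00 Y12.00 E1.7462
G1 X12.00 Y0.50 E2.1286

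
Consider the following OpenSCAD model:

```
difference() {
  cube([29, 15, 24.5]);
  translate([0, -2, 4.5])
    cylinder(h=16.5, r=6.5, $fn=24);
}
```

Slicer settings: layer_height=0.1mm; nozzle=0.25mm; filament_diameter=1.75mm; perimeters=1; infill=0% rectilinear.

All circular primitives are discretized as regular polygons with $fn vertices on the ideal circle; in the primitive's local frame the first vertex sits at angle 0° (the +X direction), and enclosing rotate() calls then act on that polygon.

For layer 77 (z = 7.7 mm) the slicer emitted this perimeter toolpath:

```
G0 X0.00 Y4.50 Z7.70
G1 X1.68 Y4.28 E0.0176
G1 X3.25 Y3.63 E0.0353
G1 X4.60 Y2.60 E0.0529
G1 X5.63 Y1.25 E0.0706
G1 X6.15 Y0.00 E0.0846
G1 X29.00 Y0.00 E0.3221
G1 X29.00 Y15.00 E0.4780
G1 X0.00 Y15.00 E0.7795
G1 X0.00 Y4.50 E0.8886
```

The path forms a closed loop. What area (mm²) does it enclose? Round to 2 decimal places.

414.90 mm²

Apply the shoelace formula to the sequence of (X, Y) vertices; enclosed area = 414.90 mm².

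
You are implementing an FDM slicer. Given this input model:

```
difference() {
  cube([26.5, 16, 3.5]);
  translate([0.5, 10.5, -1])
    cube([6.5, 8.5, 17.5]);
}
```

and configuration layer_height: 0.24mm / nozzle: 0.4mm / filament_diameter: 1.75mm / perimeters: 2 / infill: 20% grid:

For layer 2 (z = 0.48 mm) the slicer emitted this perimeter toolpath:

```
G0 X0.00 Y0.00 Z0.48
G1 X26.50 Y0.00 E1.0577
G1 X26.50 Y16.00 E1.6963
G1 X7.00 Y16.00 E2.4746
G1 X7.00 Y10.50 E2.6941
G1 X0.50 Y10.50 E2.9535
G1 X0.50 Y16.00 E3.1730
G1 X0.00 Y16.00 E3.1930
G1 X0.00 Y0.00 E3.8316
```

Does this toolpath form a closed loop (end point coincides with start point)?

Start point (G0): (0.00, 0.00). End point (last G1): the path returns to the start — closed.

yes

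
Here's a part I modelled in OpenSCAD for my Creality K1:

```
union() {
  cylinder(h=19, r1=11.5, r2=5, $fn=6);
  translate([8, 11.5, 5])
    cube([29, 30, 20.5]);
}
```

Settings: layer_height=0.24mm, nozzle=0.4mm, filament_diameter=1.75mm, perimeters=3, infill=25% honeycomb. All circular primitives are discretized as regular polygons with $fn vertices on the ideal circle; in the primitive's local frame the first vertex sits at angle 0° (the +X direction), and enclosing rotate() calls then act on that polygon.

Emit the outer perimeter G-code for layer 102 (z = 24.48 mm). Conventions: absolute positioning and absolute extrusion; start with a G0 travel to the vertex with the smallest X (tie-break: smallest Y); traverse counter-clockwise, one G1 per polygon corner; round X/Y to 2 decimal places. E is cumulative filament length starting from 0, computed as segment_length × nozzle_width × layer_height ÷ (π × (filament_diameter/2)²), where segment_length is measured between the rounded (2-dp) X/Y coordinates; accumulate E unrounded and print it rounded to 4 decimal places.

G0 X8.00 Y11.50 Z24.48
G1 X37.00 Y11.50 E1.1575
G1 X37.00 Y41.50 E2.3548
G1 X8.00 Y41.50 E3.5123
G1 X8.00 Y11.50 E4.7096

At z = 24.48 mm: the cone is not intersected at this z (z outside [0, 19]); the 29×30 cube at (8, 11.5) contributes its full rectangle; Merging all regions: only the 29×30 cube at (8, 11.5) is present, so the union is just that shape — 1 connected region. The outline is a single polygon with 4 vertices. Extrusion per mm of travel: 0.4 × 0.24 / (π × 0.875²) = 0.039912. Accumulating E over each segment gives final E = 4.7096.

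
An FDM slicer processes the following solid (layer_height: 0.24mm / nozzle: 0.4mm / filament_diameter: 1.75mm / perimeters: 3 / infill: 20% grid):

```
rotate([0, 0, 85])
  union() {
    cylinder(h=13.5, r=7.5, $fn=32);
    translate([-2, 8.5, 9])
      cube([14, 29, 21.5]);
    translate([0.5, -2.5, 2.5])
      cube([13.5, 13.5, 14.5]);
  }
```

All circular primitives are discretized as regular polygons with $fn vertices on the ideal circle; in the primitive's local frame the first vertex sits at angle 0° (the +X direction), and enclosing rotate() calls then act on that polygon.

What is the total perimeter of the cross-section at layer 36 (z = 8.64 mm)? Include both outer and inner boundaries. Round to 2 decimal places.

70.74 mm

At z = 8.64 mm: the r=7.5 cylinder gives a regular 32-gon of circumradius 7.5 (constant along its height) (perimeter = 2·32·7.500·sin(180°/32) = 47.05 mm); the cube at (-2, 8.5) is not intersected at this z (z outside [9, 30.5]); the cube at (0.5, -2.5) (footprint 13.5×13.5) is included at this height (perimeter 54.00 mm); Taking the union: the regions partially overlap (shared area 57.24 mm²), so the edge portions inside another operand are dropped and the merged outline is re-measured after clipping — boundary = 70.74 mm; (rotated 85° about Z; rotation is an isometry so areas/perimeters/island counts are preserved). Overall, the cross-section is a single solid region. Total boundary length (outer) = 70.74 mm.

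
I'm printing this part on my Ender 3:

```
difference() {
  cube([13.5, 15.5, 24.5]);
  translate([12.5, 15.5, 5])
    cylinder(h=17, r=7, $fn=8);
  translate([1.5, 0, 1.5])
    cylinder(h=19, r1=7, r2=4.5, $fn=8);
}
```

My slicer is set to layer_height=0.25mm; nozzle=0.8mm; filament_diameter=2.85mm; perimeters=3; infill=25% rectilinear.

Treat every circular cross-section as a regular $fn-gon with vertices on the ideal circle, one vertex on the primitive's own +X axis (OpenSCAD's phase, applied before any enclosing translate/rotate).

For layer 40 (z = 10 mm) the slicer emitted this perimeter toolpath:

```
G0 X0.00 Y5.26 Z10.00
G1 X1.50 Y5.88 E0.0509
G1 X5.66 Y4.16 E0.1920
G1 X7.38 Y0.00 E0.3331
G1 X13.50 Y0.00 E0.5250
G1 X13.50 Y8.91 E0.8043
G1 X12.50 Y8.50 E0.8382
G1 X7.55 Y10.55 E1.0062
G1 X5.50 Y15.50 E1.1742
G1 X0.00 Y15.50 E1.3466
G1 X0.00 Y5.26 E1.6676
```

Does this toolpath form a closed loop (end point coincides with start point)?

yes

Start point (G0): (0.00, 5.26). End point (last G1): the path returns to the start — closed.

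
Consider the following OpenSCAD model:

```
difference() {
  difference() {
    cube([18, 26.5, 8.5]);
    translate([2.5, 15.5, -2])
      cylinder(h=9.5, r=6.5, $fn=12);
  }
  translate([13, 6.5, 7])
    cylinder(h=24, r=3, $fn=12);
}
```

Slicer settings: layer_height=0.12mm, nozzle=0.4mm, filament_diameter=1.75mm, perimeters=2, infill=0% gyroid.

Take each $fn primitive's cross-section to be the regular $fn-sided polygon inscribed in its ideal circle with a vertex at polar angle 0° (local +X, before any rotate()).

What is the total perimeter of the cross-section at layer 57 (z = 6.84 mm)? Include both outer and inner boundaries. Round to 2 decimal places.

At z = 6.84 mm: the cube is present — its section is the full 18×26.5 rectangle (perimeter 89.00 mm); the cylinder at (2.5, 15.5): section is a regular 12-gon, circumradius r=6.5 (perimeter = 2·12·6.500·sin(180°/12) = 40.38 mm); After the difference (first − rest): starting from the 18×26.5 cube, the r=6.5 cylinder at (2.5, 15.5) partially overlaps it — only the 94.20 mm² overlap (of its 126.75 mm²) is removed, clipping the outline — boundary = 102.70 mm; the cylinder at (13, 6.5) is not intersected at this z (z outside [7, 31]); After the difference (first − rest): none of the subtracted shapes is present at this height, so that combined region is unchanged — boundary = 102.70 mm. Overall, the cross-section is a single solid region. Total boundary length (outer) = 102.70 mm.

102.70 mm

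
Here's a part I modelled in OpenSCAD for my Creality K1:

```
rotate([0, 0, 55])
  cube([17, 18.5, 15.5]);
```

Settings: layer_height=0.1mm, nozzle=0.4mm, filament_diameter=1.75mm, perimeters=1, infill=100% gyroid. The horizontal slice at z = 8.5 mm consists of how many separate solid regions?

At z = 8.5 mm: the cube is present — its section is the full 17×18.5 rectangle; (rotated 55° about Z; rotation is an isometry so areas/perimeters/island counts are preserved). The result has 1 disconnected region.

1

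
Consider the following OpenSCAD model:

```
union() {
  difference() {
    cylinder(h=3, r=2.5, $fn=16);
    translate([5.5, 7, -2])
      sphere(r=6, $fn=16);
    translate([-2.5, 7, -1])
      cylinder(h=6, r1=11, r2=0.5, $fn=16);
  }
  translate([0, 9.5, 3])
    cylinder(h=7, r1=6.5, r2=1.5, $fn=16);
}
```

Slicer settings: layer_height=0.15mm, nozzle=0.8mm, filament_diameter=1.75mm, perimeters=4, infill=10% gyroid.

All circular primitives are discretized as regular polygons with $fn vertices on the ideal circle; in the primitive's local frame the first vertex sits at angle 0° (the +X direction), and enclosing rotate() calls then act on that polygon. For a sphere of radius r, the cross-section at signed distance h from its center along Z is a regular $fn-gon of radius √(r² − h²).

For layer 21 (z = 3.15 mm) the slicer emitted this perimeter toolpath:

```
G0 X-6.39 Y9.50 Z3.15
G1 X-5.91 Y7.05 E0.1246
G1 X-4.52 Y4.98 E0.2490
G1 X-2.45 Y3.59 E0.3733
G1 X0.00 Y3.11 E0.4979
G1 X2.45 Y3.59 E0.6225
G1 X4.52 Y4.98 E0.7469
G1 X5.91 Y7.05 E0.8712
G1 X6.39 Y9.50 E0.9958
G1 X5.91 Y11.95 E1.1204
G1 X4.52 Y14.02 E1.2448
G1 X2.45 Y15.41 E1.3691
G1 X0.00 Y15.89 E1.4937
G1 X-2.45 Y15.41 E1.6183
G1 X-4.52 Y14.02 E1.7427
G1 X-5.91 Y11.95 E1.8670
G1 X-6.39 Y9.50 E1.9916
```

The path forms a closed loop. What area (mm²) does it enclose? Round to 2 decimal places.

Apply the shoelace formula to the sequence of (X, Y) vertices; enclosed area = 125.18 mm².

125.18 mm²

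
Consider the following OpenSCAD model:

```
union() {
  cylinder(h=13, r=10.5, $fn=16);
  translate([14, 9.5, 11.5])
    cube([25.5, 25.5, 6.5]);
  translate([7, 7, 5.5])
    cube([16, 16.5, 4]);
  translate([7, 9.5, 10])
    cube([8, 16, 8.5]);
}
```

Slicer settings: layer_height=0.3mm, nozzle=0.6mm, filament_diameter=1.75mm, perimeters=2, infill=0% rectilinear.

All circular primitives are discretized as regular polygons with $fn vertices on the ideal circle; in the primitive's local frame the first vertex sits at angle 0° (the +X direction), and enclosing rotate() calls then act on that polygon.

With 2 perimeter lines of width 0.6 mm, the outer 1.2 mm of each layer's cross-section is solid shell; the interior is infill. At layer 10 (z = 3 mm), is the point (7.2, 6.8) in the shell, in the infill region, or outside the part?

At z = 3 mm: the r=10.5 cylinder contributes a regular 16-gon of circumradius 10.5; the cube at (14, 9.5) is not intersected at this z (z outside [11.5, 18]); the cube at (7, 7) is not intersected at this z (z outside [5.5, 9.5]); the cube at (7, 9.5) does not reach this height (z outside [10, 18.5]); Combining (union): only the r=10.5 cylinder is present, so the union is just that shape — 1 connected region. Overall, the cross-section is a single solid region. The nearest boundary edge runs (9.70, 4.02)→(7.42, 7.42); distance from the point to it = 0.53 mm. The point is inside the cross-section, 0.53 mm from the nearest boundary — within the 1.2 mm shell band (2 × 0.6).

shell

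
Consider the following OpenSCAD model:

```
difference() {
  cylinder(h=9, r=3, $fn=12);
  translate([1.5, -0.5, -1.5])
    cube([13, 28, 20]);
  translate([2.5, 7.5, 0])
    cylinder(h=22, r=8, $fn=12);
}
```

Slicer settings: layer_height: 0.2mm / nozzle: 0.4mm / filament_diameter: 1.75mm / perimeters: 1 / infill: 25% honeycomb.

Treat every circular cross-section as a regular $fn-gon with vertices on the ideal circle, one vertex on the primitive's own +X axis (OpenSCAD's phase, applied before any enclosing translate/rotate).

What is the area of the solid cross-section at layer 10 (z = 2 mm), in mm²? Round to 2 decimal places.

14.82 mm²

At z = 2 mm: the cylinder: section is a regular 12-gon, circumradius r=3 (area = (12/2)·3.000²·sin(360°/12) = 27.00 mm²); the cube at (1.5, -0.5) is present — its section is the full 13×28 rectangle (area 364.00 mm²); the cylinder at (2.5, 7.5): section is a regular 12-gon, circumradius r=8 (area = (12/2)·8.000²·sin(360°/12) = 192.00 mm²); Taking the first minus the rest: starting from the r=3 cylinder (27.00 mm²), the 13×28 cube at (1.5, -0.5) partially overlaps it — only the 3.27 mm² overlap (of its 364.00 mm²) is removed, clipping the outline; the r=8 cylinder at (2.5, 7.5) partially overlaps it — only the 8.91 mm² overlap (of its 192.00 mm²) is removed, clipping the outline — area = 14.82 mm². Overall, the cross-section is a single solid region. Net area = 14.82 mm².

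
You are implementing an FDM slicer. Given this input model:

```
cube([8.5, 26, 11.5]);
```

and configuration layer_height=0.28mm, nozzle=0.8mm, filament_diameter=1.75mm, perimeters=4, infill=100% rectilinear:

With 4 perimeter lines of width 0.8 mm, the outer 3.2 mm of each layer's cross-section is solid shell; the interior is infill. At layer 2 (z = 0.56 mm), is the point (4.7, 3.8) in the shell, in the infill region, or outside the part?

At z = 0.56 mm: the 8.5×26 cube contributes its full rectangle. Overall, the cross-section is a single solid region. The nearest boundary edge runs (0.00, 0.00)→(8.50, 0.00); distance from the point to it = 3.80 mm. The point is inside the cross-section and 3.80 mm from the nearest boundary — more than the 3.2 mm shell width (4 × 0.8), so it's in the infill interior.

infill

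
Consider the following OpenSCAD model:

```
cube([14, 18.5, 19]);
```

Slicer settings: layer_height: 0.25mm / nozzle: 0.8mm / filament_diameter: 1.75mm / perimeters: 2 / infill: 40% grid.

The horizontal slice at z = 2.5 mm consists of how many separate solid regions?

At z = 2.5 mm: the cube (footprint 14×18.5) is included at this height. The result has 1 disconnected region.

1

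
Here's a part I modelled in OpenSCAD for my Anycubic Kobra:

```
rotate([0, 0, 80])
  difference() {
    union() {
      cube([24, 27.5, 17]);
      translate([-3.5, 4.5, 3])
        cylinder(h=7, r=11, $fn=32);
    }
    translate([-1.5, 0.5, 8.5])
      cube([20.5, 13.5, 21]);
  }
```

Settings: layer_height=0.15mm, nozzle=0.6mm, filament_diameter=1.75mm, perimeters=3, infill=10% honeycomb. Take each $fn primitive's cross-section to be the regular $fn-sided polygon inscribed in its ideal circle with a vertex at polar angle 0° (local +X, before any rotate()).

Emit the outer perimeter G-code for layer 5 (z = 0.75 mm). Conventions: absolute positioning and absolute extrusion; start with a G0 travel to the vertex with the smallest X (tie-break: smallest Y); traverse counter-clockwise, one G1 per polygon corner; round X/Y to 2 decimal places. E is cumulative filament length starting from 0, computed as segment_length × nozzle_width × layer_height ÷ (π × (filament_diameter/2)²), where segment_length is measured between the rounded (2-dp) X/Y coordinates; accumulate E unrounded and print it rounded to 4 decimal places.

G0 X-27.08 Y4.78 Z0.75
G1 X0.00 Y0.00 E1.0289
G1 X4.17 Y23.64 E1.9271
G1 X-22.91 Y28.41 E2.9560
G1 X-27.08 Y4.78 E3.8539

At z = 0.75 mm: the 24×27.5 cube contributes its full rectangle; the cylinder at (-3.5, 4.5) is absent (z outside [3, 10]); Merging all regions: only the 24×27.5 cube is present, so the union is just that shape — 1 connected region; the cube at (-1.5, 0.5) does not reach this height (z outside [8.5, 29.5]); After the difference (first − rest): none of the subtracted shapes is present at this height, so that combined region is unchanged — 1 connected region; (rotated 80° about Z; rotation is an isometry so areas/perimeters/island counts are preserved). The outline is a single polygon with 4 vertices. Extrusion per mm of travel: 0.6 × 0.15 / (π × 0.875²) = 0.037418. Accumulating E over each segment gives final E = 3.8539.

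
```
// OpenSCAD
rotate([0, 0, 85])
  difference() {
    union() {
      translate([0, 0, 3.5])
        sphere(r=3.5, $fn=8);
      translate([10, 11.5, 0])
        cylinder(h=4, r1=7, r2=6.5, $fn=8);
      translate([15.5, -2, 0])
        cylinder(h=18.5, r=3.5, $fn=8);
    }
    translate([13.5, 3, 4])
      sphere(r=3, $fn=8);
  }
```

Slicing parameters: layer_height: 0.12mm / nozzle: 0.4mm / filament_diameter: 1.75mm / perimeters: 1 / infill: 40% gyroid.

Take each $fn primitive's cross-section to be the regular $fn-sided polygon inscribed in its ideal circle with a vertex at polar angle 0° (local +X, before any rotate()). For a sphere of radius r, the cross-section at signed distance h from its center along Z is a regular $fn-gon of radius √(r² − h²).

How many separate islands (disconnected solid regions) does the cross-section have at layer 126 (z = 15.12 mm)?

At z = 15.12 mm: the sphere does not reach this height (|z−center|=11.620 > r=3.5); the cone at (10, 11.5) is absent (z outside [0, 4]); the cylinder at (15.5, -2): section is a regular 8-gon, circumradius r=3.5; Combining (union): only the r=3.5 cylinder at (15.5, -2) is present, so the union is just that shape — 1 connected region; the sphere at (13.5, 3) is not intersected at this z (|z−center|=11.120 > r=3); Taking the first minus the rest: none of the subtracted shapes is present at this height, so that combined region is unchanged — 1 connected region; (rotated 85° about Z; rotation is an isometry so areas/perimeters/island counts are preserved). Overall, the cross-section is a single solid region. Island count = 1.

1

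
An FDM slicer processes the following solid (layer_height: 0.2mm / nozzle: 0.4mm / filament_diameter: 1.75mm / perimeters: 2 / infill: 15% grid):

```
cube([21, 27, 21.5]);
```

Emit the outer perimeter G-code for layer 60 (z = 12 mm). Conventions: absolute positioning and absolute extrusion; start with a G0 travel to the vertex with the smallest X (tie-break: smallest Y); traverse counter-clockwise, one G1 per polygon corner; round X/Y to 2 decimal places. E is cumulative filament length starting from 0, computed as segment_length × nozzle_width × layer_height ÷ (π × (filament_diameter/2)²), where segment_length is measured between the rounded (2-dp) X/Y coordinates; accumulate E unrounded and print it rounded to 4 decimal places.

G0 X0.00 Y0.00 Z12.00
G1 X21.00 Y0.00 E0.6985
G1 X21.00 Y27.00 E1.5965
G1 X0.00 Y27.00 E2.2949
G1 X0.00 Y0.00 E3.1930

At z = 12 mm: the cube is present — its section is the full 21×27 rectangle. The outline is a single polygon with 4 vertices. Extrusion per mm of travel: 0.4 × 0.2 / (π × 0.875²) = 0.033260. Accumulating E over each segment gives final E = 3.1930.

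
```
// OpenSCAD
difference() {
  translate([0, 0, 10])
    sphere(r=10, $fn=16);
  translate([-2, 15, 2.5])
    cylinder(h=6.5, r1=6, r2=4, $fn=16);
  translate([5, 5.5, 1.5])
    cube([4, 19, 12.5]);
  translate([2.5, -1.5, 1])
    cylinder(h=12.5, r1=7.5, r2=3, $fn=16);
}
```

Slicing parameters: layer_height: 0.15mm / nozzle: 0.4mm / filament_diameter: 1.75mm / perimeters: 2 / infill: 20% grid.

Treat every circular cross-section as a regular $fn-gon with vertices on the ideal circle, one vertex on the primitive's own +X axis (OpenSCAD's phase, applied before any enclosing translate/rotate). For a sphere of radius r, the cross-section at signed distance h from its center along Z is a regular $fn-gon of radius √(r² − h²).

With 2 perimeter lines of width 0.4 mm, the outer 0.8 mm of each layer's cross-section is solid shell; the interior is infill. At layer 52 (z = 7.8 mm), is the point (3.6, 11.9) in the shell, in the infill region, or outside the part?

At z = 7.8 mm: the r=10 sphere slices to a regular 16-gon of circumradius 9.755 (√(r²−h²) with h=2.2 from center); the cone at (-2, 15): at t=0.815 of its height the radius interpolates to r₁+(r₂−r₁)t = 4.369, giving a regular 16-gon of that circumradius; the cube at (5, 5.5) is present — its section is the full 4×19 rectangle; the cone at (2.5, -1.5): at t=0.544 of its height the radius interpolates to r₁+(r₂−r₁)t = 5.052, giving a regular 16-gon of that circumradius; Taking the first minus the rest: starting from the r=10 sphere, the cone at (-2, 15) misses the remaining region (no effect); the 4×19 cube at (5, 5.5) partially overlaps it — only the 4.51 mm² overlap (of its 76.00 mm²) is removed, clipping the outline; the cone at (2.5, -1.5) lies wholly inside it (removes its full 78.14 mm² and its 31.54 mm outline becomes a hole wall) — 1 connected region with 1 hole. Overall, the cross-section is one region with 1 hole. The nearest boundary edge runs (0.00, 9.75)→(3.73, 9.01); distance from the point to it = 2.81 mm. The point is not inside any of the regions above, so it lies outside the cross-section (2.81 mm from the nearest boundary).

outside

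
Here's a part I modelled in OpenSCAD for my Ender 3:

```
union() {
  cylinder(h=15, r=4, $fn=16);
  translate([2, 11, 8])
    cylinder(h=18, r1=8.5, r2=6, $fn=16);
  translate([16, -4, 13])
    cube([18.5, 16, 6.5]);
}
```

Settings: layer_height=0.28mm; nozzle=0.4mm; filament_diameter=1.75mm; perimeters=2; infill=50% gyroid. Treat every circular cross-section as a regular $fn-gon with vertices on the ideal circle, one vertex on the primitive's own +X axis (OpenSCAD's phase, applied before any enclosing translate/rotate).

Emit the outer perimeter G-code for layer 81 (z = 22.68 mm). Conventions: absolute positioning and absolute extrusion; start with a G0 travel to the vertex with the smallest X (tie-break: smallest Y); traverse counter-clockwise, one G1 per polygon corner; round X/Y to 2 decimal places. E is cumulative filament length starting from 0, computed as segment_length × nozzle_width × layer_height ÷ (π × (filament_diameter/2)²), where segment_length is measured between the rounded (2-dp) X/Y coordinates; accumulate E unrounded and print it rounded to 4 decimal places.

G0 X-4.46 Y11.00 Z22.68
G1 X-3.97 Y8.53 E0.1173
G1 X-2.57 Y6.43 E0.2348
G1 X-0.47 Y5.03 E0.3523
G1 X2.00 Y4.54 E0.4696
G1 X4.47 Y5.03 E0.5868
G1 X6.57 Y6.43 E0.7043
G1 X7.97 Y8.53 E0.8219
G1 X8.46 Y11.00 E0.9391
G1 X7.97 Y13.47 E1.0564
G1 X6.57 Y15.57 E1.1739
G1 X4.47 Y16.97 E1.2914
G1 X2.00 Y17.46 E1.4087
G1 X-0.47 Y16.97 E1.5259
G1 X-2.57 Y15.57 E1.6434
G1 X-3.97 Y13.47 E1.7610
G1 X-4.46 Y11.00 E1.8782

At z = 22.68 mm: the cylinder is absent (z outside [0, 15]); the cone at (2, 11) contributes a regular 16-gon of circumradius 6.461 (interpolated between r1=8.5 and r2=6 at t=0.816); the cube at (16, -4) is not intersected at this z (z outside [13, 19.5]); Combining (union): only the cone at (2, 11) is present, so the union is just that shape — 1 connected region. The outline is a single polygon with 16 vertices. Extrusion per mm of travel: 0.4 × 0.28 / (π × 0.875²) = 0.046564. Accumulating E over each segment gives final E = 1.8782.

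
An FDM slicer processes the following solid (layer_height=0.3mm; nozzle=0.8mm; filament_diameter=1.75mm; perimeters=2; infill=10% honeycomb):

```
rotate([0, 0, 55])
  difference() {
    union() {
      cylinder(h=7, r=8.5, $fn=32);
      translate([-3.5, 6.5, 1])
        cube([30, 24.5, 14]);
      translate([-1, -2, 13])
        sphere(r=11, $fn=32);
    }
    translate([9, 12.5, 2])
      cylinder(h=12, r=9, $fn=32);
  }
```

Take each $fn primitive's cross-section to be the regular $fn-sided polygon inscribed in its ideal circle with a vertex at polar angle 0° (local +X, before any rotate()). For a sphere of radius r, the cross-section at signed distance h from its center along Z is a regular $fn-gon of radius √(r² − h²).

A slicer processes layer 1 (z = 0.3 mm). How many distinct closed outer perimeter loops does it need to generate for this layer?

At z = 0.3 mm: the r=8.5 cylinder contributes a regular 32-gon of circumradius 8.5; the cube at (-3.5, 6.5) is absent (z outside [1, 15]); the sphere at (-1, -2) does not reach this height (|z−center|=12.700 > r=11); Taking the union: only the r=8.5 cylinder is present, so the union is just that shape — 1 connected region; the cylinder at (9, 12.5) is absent (z outside [2, 14]); Taking the first minus the rest: none of the subtracted shapes is present at this height, so that combined region is unchanged — 1 connected region; (whole slice rotated 55° about Z — lengths, areas and connectivity unchanged). The result has 1 disconnected region.

1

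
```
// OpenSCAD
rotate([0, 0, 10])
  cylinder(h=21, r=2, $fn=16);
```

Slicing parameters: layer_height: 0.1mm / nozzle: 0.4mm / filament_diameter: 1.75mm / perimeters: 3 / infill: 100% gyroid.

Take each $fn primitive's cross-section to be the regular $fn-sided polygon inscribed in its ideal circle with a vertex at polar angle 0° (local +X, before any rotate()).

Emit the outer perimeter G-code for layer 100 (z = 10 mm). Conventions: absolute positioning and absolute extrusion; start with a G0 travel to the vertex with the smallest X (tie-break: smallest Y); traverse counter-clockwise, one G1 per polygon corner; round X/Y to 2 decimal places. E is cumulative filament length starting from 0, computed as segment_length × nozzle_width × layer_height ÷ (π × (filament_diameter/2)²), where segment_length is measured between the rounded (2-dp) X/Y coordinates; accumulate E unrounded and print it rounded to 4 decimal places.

At z = 10 mm: the r=2 cylinder gives a regular 16-gon of circumradius 2 (constant along its height); (whole slice rotated 10° about Z — lengths, areas and connectivity unchanged). The outline is a single polygon with 16 vertices. Extrusion per mm of travel: 0.4 × 0.1 / (π × 0.875²) = 0.016630. Accumulating E over each segment gives final E = 0.2077.

G0 X-1.97 Y-0.35 Z10.00
G1 X-1.69 Y-1.07 E0.0128
G1 X-1.15 Y-1.64 E0.0259
G1 X-0.43 Y-1.95 E0.0389
G1 X0.35 Y-1.97 E0.0519
G1 X1.07 Y-1.69 E0.0648
G1 X1.64 Y-1.15 E0.0778
G1 X1.95 Y-0.43 E0.0909
G1 X1.97 Y0.35 E0.1038
G1 X1.69 Y1.07 E0.1167
G1 X1.15 Y1.64 E0.1297
G1 X0.43 Y1.95 E0.1428
G1 X-0.35 Y1.97 E0.1558
G1 X-1.07 Y1.69 E0.1686
G1 X-1.64 Y1.15 E0.1817
G1 X-1.95 Y0.43 E0.1947
G1 X-1.97 Y-0.35 E0.2077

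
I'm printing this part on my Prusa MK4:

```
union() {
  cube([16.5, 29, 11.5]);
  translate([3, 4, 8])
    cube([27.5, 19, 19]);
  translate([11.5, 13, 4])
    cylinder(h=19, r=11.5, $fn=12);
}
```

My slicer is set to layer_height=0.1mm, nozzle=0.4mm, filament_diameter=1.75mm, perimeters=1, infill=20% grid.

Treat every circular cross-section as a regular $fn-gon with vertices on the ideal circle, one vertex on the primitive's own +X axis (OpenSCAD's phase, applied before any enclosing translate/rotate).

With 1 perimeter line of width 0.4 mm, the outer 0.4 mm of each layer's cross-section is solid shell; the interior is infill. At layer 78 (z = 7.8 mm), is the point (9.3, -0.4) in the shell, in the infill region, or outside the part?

At z = 7.8 mm: the 16.5×29 cube contributes its full rectangle; the cube at (3, 4) is absent (z outside [8, 27]); the r=11.5 cylinder at (11.5, 13) gives a regular 12-gon of circumradius 11.5 (constant along its height); Combining (union): the regions partially overlap (shared area 306.68 mm²), so overlapping operands fuse into one piece — 1 connected region. Overall, the cross-section is a single solid region. The nearest boundary edge runs (16.50, 0.00)→(0.00, 0.00); distance from the point to it = 0.40 mm. The point is not inside any of the regions above, so it lies outside the cross-section (0.40 mm from the nearest boundary).

outside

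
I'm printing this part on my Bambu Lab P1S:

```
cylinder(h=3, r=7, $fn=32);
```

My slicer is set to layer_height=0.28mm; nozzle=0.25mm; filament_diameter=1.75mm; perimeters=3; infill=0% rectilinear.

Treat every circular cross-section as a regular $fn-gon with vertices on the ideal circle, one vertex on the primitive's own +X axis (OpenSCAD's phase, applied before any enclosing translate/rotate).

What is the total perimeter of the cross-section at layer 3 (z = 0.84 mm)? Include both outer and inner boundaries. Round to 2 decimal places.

At z = 0.84 mm: the r=7 cylinder contributes a regular 32-gon of circumradius 7 (perimeter = 2·32·7.000·sin(180°/32) = 43.91 mm). Overall, the cross-section is a single solid region. Total boundary length (outer) = 43.91 mm.

43.91 mm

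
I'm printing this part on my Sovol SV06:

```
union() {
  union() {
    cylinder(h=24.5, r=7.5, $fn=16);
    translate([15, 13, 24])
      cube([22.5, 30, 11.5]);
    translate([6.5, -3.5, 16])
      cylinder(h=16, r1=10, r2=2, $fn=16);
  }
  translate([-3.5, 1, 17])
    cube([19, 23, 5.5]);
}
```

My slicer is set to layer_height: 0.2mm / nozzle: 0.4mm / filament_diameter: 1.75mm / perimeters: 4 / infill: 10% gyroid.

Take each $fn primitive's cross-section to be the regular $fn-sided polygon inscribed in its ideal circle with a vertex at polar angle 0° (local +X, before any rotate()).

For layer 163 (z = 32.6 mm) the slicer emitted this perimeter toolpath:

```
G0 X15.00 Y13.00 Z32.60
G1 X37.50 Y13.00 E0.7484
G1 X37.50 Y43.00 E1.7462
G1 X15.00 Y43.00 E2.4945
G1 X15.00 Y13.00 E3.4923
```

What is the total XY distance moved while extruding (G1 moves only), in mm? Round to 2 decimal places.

105.00 mm

Sum the Euclidean lengths of each G1 segment: total = 105.00 mm.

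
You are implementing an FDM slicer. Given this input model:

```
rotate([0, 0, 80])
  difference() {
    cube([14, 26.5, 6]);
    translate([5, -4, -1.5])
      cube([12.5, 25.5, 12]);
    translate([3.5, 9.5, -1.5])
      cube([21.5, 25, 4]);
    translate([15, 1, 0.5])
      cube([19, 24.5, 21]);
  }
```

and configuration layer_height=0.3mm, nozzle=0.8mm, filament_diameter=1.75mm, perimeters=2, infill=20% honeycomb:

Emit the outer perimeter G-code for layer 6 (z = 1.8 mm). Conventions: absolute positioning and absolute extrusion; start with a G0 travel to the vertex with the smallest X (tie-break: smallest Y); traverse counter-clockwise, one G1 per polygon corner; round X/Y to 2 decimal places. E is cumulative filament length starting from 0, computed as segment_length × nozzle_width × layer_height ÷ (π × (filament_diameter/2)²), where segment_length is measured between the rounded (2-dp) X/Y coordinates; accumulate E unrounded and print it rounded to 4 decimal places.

At z = 1.8 mm: the cube is present — its section is the full 14×26.5 rectangle; the cube at (5, -4) (footprint 12.5×25.5) is included at this height; the 21.5×25 cube at (3.5, 9.5) contributes its full rectangle; the cube at (15, 1) (footprint 19×24.5) is included at this height; After the difference (first − rest): starting from the 14×26.5 cube, the 12.5×25.5 cube at (5, -4) partially overlaps it — only the 193.50 mm² overlap (of its 318.75 mm²) is removed, clipping the outline; the 21.5×25 cube at (3.5, 9.5) partially overlaps it — only the 70.50 mm² overlap (of its 537.50 mm²) is removed, clipping the outline; the 19×24.5 cube at (15, 1) misses the remaining region (no effect) — 1 connected region; (rotated 80° about Z; rotation is an isometry so areas/perimeters/island counts are preserved). The outline is a single polygon with 6 vertices. Extrusion per mm of travel: 0.8 × 0.3 / (π × 0.875²) = 0.099780. Accumulating E over each segment gives final E = 6.2859.

G0 X-26.10 Y4.60 Z1.80
G1 X0.00 Y0.00 E2.6444
G1 X0.87 Y4.92 E3.1429
G1 X-8.49 Y6.57 E4.0913
G1 X-8.75 Y5.10 E4.2402
G1 X-25.49 Y8.05 E5.9363
G1 X-26.10 Y4.60 E6.2859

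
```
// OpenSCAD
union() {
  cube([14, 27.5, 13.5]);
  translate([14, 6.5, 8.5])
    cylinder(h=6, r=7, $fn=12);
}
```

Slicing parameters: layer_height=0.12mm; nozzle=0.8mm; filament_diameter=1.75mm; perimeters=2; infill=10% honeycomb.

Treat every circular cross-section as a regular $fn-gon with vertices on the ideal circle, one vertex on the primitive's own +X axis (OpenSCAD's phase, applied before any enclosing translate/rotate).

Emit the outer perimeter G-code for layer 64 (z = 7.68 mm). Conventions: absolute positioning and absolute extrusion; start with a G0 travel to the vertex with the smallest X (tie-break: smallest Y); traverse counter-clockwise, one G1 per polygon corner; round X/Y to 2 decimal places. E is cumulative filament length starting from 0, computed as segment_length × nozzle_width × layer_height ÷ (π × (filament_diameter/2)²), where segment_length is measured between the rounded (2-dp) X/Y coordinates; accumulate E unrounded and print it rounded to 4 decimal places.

G0 X0.00 Y0.00 Z7.68
G1 X14.00 Y0.00 E0.5588
G1 X14.00 Y27.50 E1.6564
G1 X0.00 Y27.50 E2.2151
G1 X0.00 Y0.00 E3.3127

At z = 7.68 mm: the cube is present — its section is the full 14×27.5 rectangle; the cylinder at (14, 6.5) is not intersected at this z (z outside [8.5, 14.5]); Combining (union): only the 14×27.5 cube is present, so the union is just that shape — 1 connected region. The outline is a single polygon with 4 vertices. Extrusion per mm of travel: 0.8 × 0.12 / (π × 0.875²) = 0.039912. Accumulating E over each segment gives final E = 3.3127.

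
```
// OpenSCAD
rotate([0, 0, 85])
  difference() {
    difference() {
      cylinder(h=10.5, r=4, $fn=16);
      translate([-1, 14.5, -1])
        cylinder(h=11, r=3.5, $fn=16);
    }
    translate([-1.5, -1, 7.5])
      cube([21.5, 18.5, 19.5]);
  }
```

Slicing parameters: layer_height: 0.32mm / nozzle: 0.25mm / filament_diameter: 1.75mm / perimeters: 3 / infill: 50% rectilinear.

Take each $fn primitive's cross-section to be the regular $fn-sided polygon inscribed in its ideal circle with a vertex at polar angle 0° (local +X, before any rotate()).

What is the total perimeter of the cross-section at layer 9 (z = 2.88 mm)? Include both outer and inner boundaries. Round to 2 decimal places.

At z = 2.88 mm: the cylinder: section is a regular 16-gon, circumradius r=4 (perimeter = 2·16·4.000·sin(180°/16) = 24.97 mm); the cylinder at (-1, 14.5): section is a regular 16-gon, circumradius r=3.5 (perimeter = 2·16·3.500·sin(180°/16) = 21.85 mm); After the difference (first − rest): starting from the r=4 cylinder, the r=3.5 cylinder at (-1, 14.5) misses the remaining region (no effect) — boundary = 24.97 mm; the cube at (-1.5, -1) does not reach this height (z outside [7.5, 27]); Taking the first minus the rest: none of the subtracted shapes is present at this height, so that combined region is unchanged — boundary = 24.97 mm; (whole slice rotated 85° about Z — lengths, areas and connectivity unchanged). Overall, the cross-section is a single solid region. Total boundary length (outer) = 24.97 mm.

24.97 mm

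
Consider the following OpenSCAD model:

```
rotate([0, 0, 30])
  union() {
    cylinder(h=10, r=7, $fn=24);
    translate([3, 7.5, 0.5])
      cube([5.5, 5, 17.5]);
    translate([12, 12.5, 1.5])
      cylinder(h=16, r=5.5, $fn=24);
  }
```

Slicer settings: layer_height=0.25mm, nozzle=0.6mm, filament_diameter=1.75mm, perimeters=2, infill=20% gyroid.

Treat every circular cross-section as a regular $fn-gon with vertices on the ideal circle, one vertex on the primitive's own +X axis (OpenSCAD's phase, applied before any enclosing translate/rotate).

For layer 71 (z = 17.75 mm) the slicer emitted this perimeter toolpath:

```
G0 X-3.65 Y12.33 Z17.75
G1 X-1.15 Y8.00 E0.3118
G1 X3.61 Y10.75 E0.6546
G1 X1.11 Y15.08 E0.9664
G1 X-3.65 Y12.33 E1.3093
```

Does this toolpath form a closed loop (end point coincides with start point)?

yes

Start point (G0): (-3.65, 12.33). End point (last G1): the path returns to the start — closed.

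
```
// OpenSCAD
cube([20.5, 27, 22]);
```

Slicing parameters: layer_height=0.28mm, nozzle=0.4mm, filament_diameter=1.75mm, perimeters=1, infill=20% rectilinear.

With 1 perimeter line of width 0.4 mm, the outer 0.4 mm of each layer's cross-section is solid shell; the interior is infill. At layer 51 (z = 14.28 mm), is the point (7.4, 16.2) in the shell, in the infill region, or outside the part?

infill

At z = 14.28 mm: the cube is present — its section is the full 20.5×27 rectangle. Overall, the cross-section is a single solid region. The nearest boundary edge runs (0.00, 27.00)→(0.00, 0.00); distance from the point to it = 7.40 mm. The point is inside the cross-section and 7.40 mm from the nearest boundary — more than the 0.4 mm shell width (1 × 0.4), so it's in the infill interior.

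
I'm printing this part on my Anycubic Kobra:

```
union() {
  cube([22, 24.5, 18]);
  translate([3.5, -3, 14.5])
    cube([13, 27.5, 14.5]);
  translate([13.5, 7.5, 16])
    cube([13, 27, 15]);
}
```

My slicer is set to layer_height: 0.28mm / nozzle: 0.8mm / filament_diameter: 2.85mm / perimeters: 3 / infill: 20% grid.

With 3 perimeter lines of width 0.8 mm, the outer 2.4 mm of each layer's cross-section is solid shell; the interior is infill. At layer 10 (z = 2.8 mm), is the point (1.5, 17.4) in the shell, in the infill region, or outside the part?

shell

At z = 2.8 mm: the 22×24.5 cube contributes its full rectangle; the cube at (3.5, -3) does not reach this height (z outside [14.5, 29]); the cube at (13.5, 7.5) is absent (z outside [16, 31]); Taking the union: only the 22×24.5 cube is present, so the union is just that shape — 1 connected region. Overall, the cross-section is a single solid region. The nearest boundary edge runs (0.00, 24.50)→(0.00, 0.00); distance from the point to it = 1.50 mm. The point is inside the cross-section, 1.50 mm from the nearest boundary — within the 2.4 mm shell band (3 × 0.8).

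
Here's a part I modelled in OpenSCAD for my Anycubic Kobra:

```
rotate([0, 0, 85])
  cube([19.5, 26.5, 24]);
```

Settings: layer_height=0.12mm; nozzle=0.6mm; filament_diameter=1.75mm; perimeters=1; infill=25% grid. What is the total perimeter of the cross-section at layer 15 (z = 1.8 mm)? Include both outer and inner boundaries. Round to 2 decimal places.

At z = 1.8 mm: the cube is present — its section is the full 19.5×26.5 rectangle (perimeter 92.00 mm); (rotated 85° about Z; rotation is an isometry so areas/perimeters/island counts are preserved). Overall, the cross-section is a single solid region. Total boundary length (outer) = 92.00 mm.

92.00 mm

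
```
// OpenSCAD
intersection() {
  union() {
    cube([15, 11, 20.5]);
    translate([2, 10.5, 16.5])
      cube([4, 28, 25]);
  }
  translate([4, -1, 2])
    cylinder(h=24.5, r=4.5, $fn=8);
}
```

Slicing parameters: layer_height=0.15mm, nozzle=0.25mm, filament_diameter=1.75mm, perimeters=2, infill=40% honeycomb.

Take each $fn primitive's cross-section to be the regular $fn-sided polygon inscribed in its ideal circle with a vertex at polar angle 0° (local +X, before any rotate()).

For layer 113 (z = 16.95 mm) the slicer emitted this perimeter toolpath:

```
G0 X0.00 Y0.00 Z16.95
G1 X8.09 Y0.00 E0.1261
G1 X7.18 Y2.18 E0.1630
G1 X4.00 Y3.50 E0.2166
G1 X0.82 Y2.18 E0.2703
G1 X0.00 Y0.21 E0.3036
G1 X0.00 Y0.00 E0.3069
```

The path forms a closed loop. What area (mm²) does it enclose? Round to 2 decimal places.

Apply the shoelace formula to the sequence of (X, Y) vertices; enclosed area = 20.03 mm².

20.03 mm²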